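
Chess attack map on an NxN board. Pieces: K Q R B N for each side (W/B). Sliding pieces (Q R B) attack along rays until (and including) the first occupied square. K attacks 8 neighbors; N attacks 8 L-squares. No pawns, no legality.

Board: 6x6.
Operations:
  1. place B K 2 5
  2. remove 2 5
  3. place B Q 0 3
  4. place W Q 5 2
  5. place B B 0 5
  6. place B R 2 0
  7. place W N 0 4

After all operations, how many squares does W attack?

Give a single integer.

Op 1: place BK@(2,5)
Op 2: remove (2,5)
Op 3: place BQ@(0,3)
Op 4: place WQ@(5,2)
Op 5: place BB@(0,5)
Op 6: place BR@(2,0)
Op 7: place WN@(0,4)
Per-piece attacks for W:
  WN@(0,4): attacks (2,5) (1,2) (2,3)
  WQ@(5,2): attacks (5,3) (5,4) (5,5) (5,1) (5,0) (4,2) (3,2) (2,2) (1,2) (0,2) (4,3) (3,4) (2,5) (4,1) (3,0)
Union (16 distinct): (0,2) (1,2) (2,2) (2,3) (2,5) (3,0) (3,2) (3,4) (4,1) (4,2) (4,3) (5,0) (5,1) (5,3) (5,4) (5,5)

Answer: 16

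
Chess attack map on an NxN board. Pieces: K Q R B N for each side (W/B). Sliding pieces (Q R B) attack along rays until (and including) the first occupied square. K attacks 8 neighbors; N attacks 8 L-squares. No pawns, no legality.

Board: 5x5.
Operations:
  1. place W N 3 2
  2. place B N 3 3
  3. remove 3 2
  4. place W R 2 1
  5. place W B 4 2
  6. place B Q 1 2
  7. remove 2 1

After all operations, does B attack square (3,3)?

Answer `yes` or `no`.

Op 1: place WN@(3,2)
Op 2: place BN@(3,3)
Op 3: remove (3,2)
Op 4: place WR@(2,1)
Op 5: place WB@(4,2)
Op 6: place BQ@(1,2)
Op 7: remove (2,1)
Per-piece attacks for B:
  BQ@(1,2): attacks (1,3) (1,4) (1,1) (1,0) (2,2) (3,2) (4,2) (0,2) (2,3) (3,4) (2,1) (3,0) (0,3) (0,1) [ray(1,0) blocked at (4,2)]
  BN@(3,3): attacks (1,4) (4,1) (2,1) (1,2)
B attacks (3,3): no

Answer: no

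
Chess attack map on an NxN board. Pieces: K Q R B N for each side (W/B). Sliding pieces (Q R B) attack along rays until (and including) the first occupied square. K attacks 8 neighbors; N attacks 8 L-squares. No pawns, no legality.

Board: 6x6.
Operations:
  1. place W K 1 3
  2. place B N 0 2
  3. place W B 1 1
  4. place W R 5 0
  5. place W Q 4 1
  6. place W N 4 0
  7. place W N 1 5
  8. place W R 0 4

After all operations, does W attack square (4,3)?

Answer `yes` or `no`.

Op 1: place WK@(1,3)
Op 2: place BN@(0,2)
Op 3: place WB@(1,1)
Op 4: place WR@(5,0)
Op 5: place WQ@(4,1)
Op 6: place WN@(4,0)
Op 7: place WN@(1,5)
Op 8: place WR@(0,4)
Per-piece attacks for W:
  WR@(0,4): attacks (0,5) (0,3) (0,2) (1,4) (2,4) (3,4) (4,4) (5,4) [ray(0,-1) blocked at (0,2)]
  WB@(1,1): attacks (2,2) (3,3) (4,4) (5,5) (2,0) (0,2) (0,0) [ray(-1,1) blocked at (0,2)]
  WK@(1,3): attacks (1,4) (1,2) (2,3) (0,3) (2,4) (2,2) (0,4) (0,2)
  WN@(1,5): attacks (2,3) (3,4) (0,3)
  WN@(4,0): attacks (5,2) (3,2) (2,1)
  WQ@(4,1): attacks (4,2) (4,3) (4,4) (4,5) (4,0) (5,1) (3,1) (2,1) (1,1) (5,2) (5,0) (3,2) (2,3) (1,4) (0,5) (3,0) [ray(0,-1) blocked at (4,0); ray(-1,0) blocked at (1,1); ray(1,-1) blocked at (5,0)]
  WR@(5,0): attacks (5,1) (5,2) (5,3) (5,4) (5,5) (4,0) [ray(-1,0) blocked at (4,0)]
W attacks (4,3): yes

Answer: yes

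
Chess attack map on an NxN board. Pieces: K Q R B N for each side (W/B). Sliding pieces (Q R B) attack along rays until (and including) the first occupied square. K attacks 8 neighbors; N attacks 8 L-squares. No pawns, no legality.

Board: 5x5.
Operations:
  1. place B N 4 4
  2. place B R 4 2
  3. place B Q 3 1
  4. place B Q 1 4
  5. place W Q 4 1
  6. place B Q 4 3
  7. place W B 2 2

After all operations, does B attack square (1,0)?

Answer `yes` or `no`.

Answer: yes

Derivation:
Op 1: place BN@(4,4)
Op 2: place BR@(4,2)
Op 3: place BQ@(3,1)
Op 4: place BQ@(1,4)
Op 5: place WQ@(4,1)
Op 6: place BQ@(4,3)
Op 7: place WB@(2,2)
Per-piece attacks for B:
  BQ@(1,4): attacks (1,3) (1,2) (1,1) (1,0) (2,4) (3,4) (4,4) (0,4) (2,3) (3,2) (4,1) (0,3) [ray(1,0) blocked at (4,4); ray(1,-1) blocked at (4,1)]
  BQ@(3,1): attacks (3,2) (3,3) (3,4) (3,0) (4,1) (2,1) (1,1) (0,1) (4,2) (4,0) (2,2) (2,0) [ray(1,0) blocked at (4,1); ray(1,1) blocked at (4,2); ray(-1,1) blocked at (2,2)]
  BR@(4,2): attacks (4,3) (4,1) (3,2) (2,2) [ray(0,1) blocked at (4,3); ray(0,-1) blocked at (4,1); ray(-1,0) blocked at (2,2)]
  BQ@(4,3): attacks (4,4) (4,2) (3,3) (2,3) (1,3) (0,3) (3,4) (3,2) (2,1) (1,0) [ray(0,1) blocked at (4,4); ray(0,-1) blocked at (4,2)]
  BN@(4,4): attacks (3,2) (2,3)
B attacks (1,0): yes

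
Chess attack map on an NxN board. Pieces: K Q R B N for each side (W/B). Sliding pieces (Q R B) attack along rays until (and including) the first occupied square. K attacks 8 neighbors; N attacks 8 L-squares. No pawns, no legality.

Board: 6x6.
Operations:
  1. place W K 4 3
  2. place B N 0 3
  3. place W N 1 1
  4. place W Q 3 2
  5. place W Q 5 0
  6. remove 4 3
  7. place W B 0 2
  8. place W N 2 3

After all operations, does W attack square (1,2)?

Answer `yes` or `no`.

Op 1: place WK@(4,3)
Op 2: place BN@(0,3)
Op 3: place WN@(1,1)
Op 4: place WQ@(3,2)
Op 5: place WQ@(5,0)
Op 6: remove (4,3)
Op 7: place WB@(0,2)
Op 8: place WN@(2,3)
Per-piece attacks for W:
  WB@(0,2): attacks (1,3) (2,4) (3,5) (1,1) [ray(1,-1) blocked at (1,1)]
  WN@(1,1): attacks (2,3) (3,2) (0,3) (3,0)
  WN@(2,3): attacks (3,5) (4,4) (1,5) (0,4) (3,1) (4,2) (1,1) (0,2)
  WQ@(3,2): attacks (3,3) (3,4) (3,5) (3,1) (3,0) (4,2) (5,2) (2,2) (1,2) (0,2) (4,3) (5,4) (4,1) (5,0) (2,3) (2,1) (1,0) [ray(-1,0) blocked at (0,2); ray(1,-1) blocked at (5,0); ray(-1,1) blocked at (2,3)]
  WQ@(5,0): attacks (5,1) (5,2) (5,3) (5,4) (5,5) (4,0) (3,0) (2,0) (1,0) (0,0) (4,1) (3,2) [ray(-1,1) blocked at (3,2)]
W attacks (1,2): yes

Answer: yes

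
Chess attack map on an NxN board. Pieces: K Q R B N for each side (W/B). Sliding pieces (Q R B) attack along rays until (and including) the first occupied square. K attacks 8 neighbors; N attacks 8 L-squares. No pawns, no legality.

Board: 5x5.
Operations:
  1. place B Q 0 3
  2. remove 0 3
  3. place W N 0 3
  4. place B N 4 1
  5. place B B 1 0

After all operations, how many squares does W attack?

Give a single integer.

Answer: 3

Derivation:
Op 1: place BQ@(0,3)
Op 2: remove (0,3)
Op 3: place WN@(0,3)
Op 4: place BN@(4,1)
Op 5: place BB@(1,0)
Per-piece attacks for W:
  WN@(0,3): attacks (2,4) (1,1) (2,2)
Union (3 distinct): (1,1) (2,2) (2,4)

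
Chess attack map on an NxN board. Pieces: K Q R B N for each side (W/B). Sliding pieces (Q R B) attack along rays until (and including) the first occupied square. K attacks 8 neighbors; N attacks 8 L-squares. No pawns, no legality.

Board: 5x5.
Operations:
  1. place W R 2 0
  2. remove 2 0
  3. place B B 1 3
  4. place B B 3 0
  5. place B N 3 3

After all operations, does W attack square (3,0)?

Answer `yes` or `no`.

Op 1: place WR@(2,0)
Op 2: remove (2,0)
Op 3: place BB@(1,3)
Op 4: place BB@(3,0)
Op 5: place BN@(3,3)
Per-piece attacks for W:
W attacks (3,0): no

Answer: no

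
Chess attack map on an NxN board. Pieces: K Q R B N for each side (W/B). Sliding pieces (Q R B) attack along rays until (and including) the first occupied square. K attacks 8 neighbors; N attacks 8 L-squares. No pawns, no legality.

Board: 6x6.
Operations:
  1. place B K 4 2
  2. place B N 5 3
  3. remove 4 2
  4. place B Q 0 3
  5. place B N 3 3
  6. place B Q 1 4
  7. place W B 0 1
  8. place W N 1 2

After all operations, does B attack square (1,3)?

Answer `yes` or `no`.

Answer: yes

Derivation:
Op 1: place BK@(4,2)
Op 2: place BN@(5,3)
Op 3: remove (4,2)
Op 4: place BQ@(0,3)
Op 5: place BN@(3,3)
Op 6: place BQ@(1,4)
Op 7: place WB@(0,1)
Op 8: place WN@(1,2)
Per-piece attacks for B:
  BQ@(0,3): attacks (0,4) (0,5) (0,2) (0,1) (1,3) (2,3) (3,3) (1,4) (1,2) [ray(0,-1) blocked at (0,1); ray(1,0) blocked at (3,3); ray(1,1) blocked at (1,4); ray(1,-1) blocked at (1,2)]
  BQ@(1,4): attacks (1,5) (1,3) (1,2) (2,4) (3,4) (4,4) (5,4) (0,4) (2,5) (2,3) (3,2) (4,1) (5,0) (0,5) (0,3) [ray(0,-1) blocked at (1,2); ray(-1,-1) blocked at (0,3)]
  BN@(3,3): attacks (4,5) (5,4) (2,5) (1,4) (4,1) (5,2) (2,1) (1,2)
  BN@(5,3): attacks (4,5) (3,4) (4,1) (3,2)
B attacks (1,3): yes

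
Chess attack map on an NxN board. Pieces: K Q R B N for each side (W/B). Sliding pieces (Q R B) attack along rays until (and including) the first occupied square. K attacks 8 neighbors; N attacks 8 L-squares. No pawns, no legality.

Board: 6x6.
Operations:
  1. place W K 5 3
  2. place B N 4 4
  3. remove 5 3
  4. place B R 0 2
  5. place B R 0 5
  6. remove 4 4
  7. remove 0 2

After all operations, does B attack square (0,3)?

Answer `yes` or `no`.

Answer: yes

Derivation:
Op 1: place WK@(5,3)
Op 2: place BN@(4,4)
Op 3: remove (5,3)
Op 4: place BR@(0,2)
Op 5: place BR@(0,5)
Op 6: remove (4,4)
Op 7: remove (0,2)
Per-piece attacks for B:
  BR@(0,5): attacks (0,4) (0,3) (0,2) (0,1) (0,0) (1,5) (2,5) (3,5) (4,5) (5,5)
B attacks (0,3): yes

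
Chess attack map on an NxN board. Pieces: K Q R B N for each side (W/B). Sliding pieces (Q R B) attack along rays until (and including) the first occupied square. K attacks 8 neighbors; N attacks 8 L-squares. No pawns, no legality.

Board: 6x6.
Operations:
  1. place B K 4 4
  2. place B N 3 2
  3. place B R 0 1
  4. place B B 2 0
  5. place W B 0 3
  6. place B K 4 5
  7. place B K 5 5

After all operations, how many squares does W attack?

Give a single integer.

Answer: 5

Derivation:
Op 1: place BK@(4,4)
Op 2: place BN@(3,2)
Op 3: place BR@(0,1)
Op 4: place BB@(2,0)
Op 5: place WB@(0,3)
Op 6: place BK@(4,5)
Op 7: place BK@(5,5)
Per-piece attacks for W:
  WB@(0,3): attacks (1,4) (2,5) (1,2) (2,1) (3,0)
Union (5 distinct): (1,2) (1,4) (2,1) (2,5) (3,0)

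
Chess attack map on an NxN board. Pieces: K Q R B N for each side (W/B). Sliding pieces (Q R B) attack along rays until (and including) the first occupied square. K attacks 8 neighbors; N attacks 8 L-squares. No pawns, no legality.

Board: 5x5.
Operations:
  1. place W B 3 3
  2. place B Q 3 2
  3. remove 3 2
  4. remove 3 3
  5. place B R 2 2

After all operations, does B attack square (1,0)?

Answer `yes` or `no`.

Answer: no

Derivation:
Op 1: place WB@(3,3)
Op 2: place BQ@(3,2)
Op 3: remove (3,2)
Op 4: remove (3,3)
Op 5: place BR@(2,2)
Per-piece attacks for B:
  BR@(2,2): attacks (2,3) (2,4) (2,1) (2,0) (3,2) (4,2) (1,2) (0,2)
B attacks (1,0): no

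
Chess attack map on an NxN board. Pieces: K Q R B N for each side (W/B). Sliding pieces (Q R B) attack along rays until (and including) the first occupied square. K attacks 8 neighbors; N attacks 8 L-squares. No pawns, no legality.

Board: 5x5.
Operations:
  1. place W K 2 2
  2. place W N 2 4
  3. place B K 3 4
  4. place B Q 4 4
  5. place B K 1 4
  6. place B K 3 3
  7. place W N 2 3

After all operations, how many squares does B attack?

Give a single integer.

Answer: 14

Derivation:
Op 1: place WK@(2,2)
Op 2: place WN@(2,4)
Op 3: place BK@(3,4)
Op 4: place BQ@(4,4)
Op 5: place BK@(1,4)
Op 6: place BK@(3,3)
Op 7: place WN@(2,3)
Per-piece attacks for B:
  BK@(1,4): attacks (1,3) (2,4) (0,4) (2,3) (0,3)
  BK@(3,3): attacks (3,4) (3,2) (4,3) (2,3) (4,4) (4,2) (2,4) (2,2)
  BK@(3,4): attacks (3,3) (4,4) (2,4) (4,3) (2,3)
  BQ@(4,4): attacks (4,3) (4,2) (4,1) (4,0) (3,4) (3,3) [ray(-1,0) blocked at (3,4); ray(-1,-1) blocked at (3,3)]
Union (14 distinct): (0,3) (0,4) (1,3) (2,2) (2,3) (2,4) (3,2) (3,3) (3,4) (4,0) (4,1) (4,2) (4,3) (4,4)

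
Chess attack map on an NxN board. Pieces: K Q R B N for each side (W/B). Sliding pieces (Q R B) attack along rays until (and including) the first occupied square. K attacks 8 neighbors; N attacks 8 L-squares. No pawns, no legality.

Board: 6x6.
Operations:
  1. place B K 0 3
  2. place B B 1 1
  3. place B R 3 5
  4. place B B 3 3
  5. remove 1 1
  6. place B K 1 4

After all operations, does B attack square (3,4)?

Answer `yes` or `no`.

Answer: yes

Derivation:
Op 1: place BK@(0,3)
Op 2: place BB@(1,1)
Op 3: place BR@(3,5)
Op 4: place BB@(3,3)
Op 5: remove (1,1)
Op 6: place BK@(1,4)
Per-piece attacks for B:
  BK@(0,3): attacks (0,4) (0,2) (1,3) (1,4) (1,2)
  BK@(1,4): attacks (1,5) (1,3) (2,4) (0,4) (2,5) (2,3) (0,5) (0,3)
  BB@(3,3): attacks (4,4) (5,5) (4,2) (5,1) (2,4) (1,5) (2,2) (1,1) (0,0)
  BR@(3,5): attacks (3,4) (3,3) (4,5) (5,5) (2,5) (1,5) (0,5) [ray(0,-1) blocked at (3,3)]
B attacks (3,4): yes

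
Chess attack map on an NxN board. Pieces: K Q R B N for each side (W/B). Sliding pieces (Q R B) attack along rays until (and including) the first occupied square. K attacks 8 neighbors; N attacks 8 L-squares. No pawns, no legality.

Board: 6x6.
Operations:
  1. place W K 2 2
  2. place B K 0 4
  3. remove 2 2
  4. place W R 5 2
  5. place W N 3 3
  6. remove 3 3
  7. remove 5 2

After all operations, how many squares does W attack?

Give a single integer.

Answer: 0

Derivation:
Op 1: place WK@(2,2)
Op 2: place BK@(0,4)
Op 3: remove (2,2)
Op 4: place WR@(5,2)
Op 5: place WN@(3,3)
Op 6: remove (3,3)
Op 7: remove (5,2)
Per-piece attacks for W:
Union (0 distinct): (none)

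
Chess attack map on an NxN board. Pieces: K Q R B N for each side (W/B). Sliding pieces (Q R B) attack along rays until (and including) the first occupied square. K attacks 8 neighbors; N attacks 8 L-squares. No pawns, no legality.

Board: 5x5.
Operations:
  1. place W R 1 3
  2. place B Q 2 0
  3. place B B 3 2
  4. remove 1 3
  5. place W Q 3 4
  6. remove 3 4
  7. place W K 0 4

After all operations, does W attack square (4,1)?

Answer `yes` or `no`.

Op 1: place WR@(1,3)
Op 2: place BQ@(2,0)
Op 3: place BB@(3,2)
Op 4: remove (1,3)
Op 5: place WQ@(3,4)
Op 6: remove (3,4)
Op 7: place WK@(0,4)
Per-piece attacks for W:
  WK@(0,4): attacks (0,3) (1,4) (1,3)
W attacks (4,1): no

Answer: no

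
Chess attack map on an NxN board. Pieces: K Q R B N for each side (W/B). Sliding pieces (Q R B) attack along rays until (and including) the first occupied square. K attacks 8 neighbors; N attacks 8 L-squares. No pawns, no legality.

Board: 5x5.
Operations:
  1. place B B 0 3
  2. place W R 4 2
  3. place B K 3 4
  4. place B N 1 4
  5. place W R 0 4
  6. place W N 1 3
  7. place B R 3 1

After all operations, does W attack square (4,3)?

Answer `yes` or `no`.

Answer: yes

Derivation:
Op 1: place BB@(0,3)
Op 2: place WR@(4,2)
Op 3: place BK@(3,4)
Op 4: place BN@(1,4)
Op 5: place WR@(0,4)
Op 6: place WN@(1,3)
Op 7: place BR@(3,1)
Per-piece attacks for W:
  WR@(0,4): attacks (0,3) (1,4) [ray(0,-1) blocked at (0,3); ray(1,0) blocked at (1,4)]
  WN@(1,3): attacks (3,4) (2,1) (3,2) (0,1)
  WR@(4,2): attacks (4,3) (4,4) (4,1) (4,0) (3,2) (2,2) (1,2) (0,2)
W attacks (4,3): yes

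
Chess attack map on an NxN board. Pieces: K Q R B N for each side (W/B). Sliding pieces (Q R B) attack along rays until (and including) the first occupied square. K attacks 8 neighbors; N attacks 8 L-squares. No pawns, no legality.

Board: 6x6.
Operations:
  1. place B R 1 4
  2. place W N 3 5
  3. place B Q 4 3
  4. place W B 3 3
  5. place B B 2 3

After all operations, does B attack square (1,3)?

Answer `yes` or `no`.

Op 1: place BR@(1,4)
Op 2: place WN@(3,5)
Op 3: place BQ@(4,3)
Op 4: place WB@(3,3)
Op 5: place BB@(2,3)
Per-piece attacks for B:
  BR@(1,4): attacks (1,5) (1,3) (1,2) (1,1) (1,0) (2,4) (3,4) (4,4) (5,4) (0,4)
  BB@(2,3): attacks (3,4) (4,5) (3,2) (4,1) (5,0) (1,4) (1,2) (0,1) [ray(-1,1) blocked at (1,4)]
  BQ@(4,3): attacks (4,4) (4,5) (4,2) (4,1) (4,0) (5,3) (3,3) (5,4) (5,2) (3,4) (2,5) (3,2) (2,1) (1,0) [ray(-1,0) blocked at (3,3)]
B attacks (1,3): yes

Answer: yes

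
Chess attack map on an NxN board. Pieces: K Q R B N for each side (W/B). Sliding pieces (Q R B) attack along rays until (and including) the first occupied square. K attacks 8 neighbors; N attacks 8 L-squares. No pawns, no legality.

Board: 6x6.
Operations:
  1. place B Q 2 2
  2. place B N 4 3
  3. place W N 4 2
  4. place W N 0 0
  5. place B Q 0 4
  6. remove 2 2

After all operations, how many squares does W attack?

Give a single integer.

Answer: 7

Derivation:
Op 1: place BQ@(2,2)
Op 2: place BN@(4,3)
Op 3: place WN@(4,2)
Op 4: place WN@(0,0)
Op 5: place BQ@(0,4)
Op 6: remove (2,2)
Per-piece attacks for W:
  WN@(0,0): attacks (1,2) (2,1)
  WN@(4,2): attacks (5,4) (3,4) (2,3) (5,0) (3,0) (2,1)
Union (7 distinct): (1,2) (2,1) (2,3) (3,0) (3,4) (5,0) (5,4)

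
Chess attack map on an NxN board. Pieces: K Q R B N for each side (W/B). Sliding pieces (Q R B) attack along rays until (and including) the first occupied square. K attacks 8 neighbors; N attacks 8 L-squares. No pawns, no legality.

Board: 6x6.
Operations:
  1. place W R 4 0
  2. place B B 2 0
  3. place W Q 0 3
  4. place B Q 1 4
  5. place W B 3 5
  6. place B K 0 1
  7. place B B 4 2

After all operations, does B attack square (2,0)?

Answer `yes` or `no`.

Answer: yes

Derivation:
Op 1: place WR@(4,0)
Op 2: place BB@(2,0)
Op 3: place WQ@(0,3)
Op 4: place BQ@(1,4)
Op 5: place WB@(3,5)
Op 6: place BK@(0,1)
Op 7: place BB@(4,2)
Per-piece attacks for B:
  BK@(0,1): attacks (0,2) (0,0) (1,1) (1,2) (1,0)
  BQ@(1,4): attacks (1,5) (1,3) (1,2) (1,1) (1,0) (2,4) (3,4) (4,4) (5,4) (0,4) (2,5) (2,3) (3,2) (4,1) (5,0) (0,5) (0,3) [ray(-1,-1) blocked at (0,3)]
  BB@(2,0): attacks (3,1) (4,2) (1,1) (0,2) [ray(1,1) blocked at (4,2)]
  BB@(4,2): attacks (5,3) (5,1) (3,3) (2,4) (1,5) (3,1) (2,0) [ray(-1,-1) blocked at (2,0)]
B attacks (2,0): yes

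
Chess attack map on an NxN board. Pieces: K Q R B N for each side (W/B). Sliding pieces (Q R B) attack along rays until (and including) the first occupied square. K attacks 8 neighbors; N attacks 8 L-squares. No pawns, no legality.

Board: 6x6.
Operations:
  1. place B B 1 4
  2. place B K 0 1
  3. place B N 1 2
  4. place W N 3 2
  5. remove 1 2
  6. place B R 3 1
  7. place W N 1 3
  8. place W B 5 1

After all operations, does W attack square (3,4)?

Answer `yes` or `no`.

Op 1: place BB@(1,4)
Op 2: place BK@(0,1)
Op 3: place BN@(1,2)
Op 4: place WN@(3,2)
Op 5: remove (1,2)
Op 6: place BR@(3,1)
Op 7: place WN@(1,3)
Op 8: place WB@(5,1)
Per-piece attacks for W:
  WN@(1,3): attacks (2,5) (3,4) (0,5) (2,1) (3,2) (0,1)
  WN@(3,2): attacks (4,4) (5,3) (2,4) (1,3) (4,0) (5,1) (2,0) (1,1)
  WB@(5,1): attacks (4,2) (3,3) (2,4) (1,5) (4,0)
W attacks (3,4): yes

Answer: yes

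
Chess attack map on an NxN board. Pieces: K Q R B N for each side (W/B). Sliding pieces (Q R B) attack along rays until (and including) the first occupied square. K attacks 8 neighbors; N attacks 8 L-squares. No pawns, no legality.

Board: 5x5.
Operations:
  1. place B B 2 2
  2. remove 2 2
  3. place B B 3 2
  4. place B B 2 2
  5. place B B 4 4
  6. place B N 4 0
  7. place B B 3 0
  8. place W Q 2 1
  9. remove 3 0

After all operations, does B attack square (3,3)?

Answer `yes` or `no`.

Op 1: place BB@(2,2)
Op 2: remove (2,2)
Op 3: place BB@(3,2)
Op 4: place BB@(2,2)
Op 5: place BB@(4,4)
Op 6: place BN@(4,0)
Op 7: place BB@(3,0)
Op 8: place WQ@(2,1)
Op 9: remove (3,0)
Per-piece attacks for B:
  BB@(2,2): attacks (3,3) (4,4) (3,1) (4,0) (1,3) (0,4) (1,1) (0,0) [ray(1,1) blocked at (4,4); ray(1,-1) blocked at (4,0)]
  BB@(3,2): attacks (4,3) (4,1) (2,3) (1,4) (2,1) [ray(-1,-1) blocked at (2,1)]
  BN@(4,0): attacks (3,2) (2,1)
  BB@(4,4): attacks (3,3) (2,2) [ray(-1,-1) blocked at (2,2)]
B attacks (3,3): yes

Answer: yes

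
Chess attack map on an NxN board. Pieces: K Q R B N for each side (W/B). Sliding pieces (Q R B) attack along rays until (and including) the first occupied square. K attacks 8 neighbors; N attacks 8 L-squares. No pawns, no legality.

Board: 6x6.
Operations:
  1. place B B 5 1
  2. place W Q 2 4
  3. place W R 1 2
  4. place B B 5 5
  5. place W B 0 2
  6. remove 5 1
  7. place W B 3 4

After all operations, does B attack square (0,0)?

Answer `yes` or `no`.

Answer: yes

Derivation:
Op 1: place BB@(5,1)
Op 2: place WQ@(2,4)
Op 3: place WR@(1,2)
Op 4: place BB@(5,5)
Op 5: place WB@(0,2)
Op 6: remove (5,1)
Op 7: place WB@(3,4)
Per-piece attacks for B:
  BB@(5,5): attacks (4,4) (3,3) (2,2) (1,1) (0,0)
B attacks (0,0): yes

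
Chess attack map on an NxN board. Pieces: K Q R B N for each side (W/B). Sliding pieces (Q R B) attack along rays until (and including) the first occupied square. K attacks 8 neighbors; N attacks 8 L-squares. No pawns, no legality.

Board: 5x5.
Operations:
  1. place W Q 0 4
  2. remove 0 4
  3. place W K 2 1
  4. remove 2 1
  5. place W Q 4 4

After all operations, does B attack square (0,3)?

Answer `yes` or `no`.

Answer: no

Derivation:
Op 1: place WQ@(0,4)
Op 2: remove (0,4)
Op 3: place WK@(2,1)
Op 4: remove (2,1)
Op 5: place WQ@(4,4)
Per-piece attacks for B:
B attacks (0,3): no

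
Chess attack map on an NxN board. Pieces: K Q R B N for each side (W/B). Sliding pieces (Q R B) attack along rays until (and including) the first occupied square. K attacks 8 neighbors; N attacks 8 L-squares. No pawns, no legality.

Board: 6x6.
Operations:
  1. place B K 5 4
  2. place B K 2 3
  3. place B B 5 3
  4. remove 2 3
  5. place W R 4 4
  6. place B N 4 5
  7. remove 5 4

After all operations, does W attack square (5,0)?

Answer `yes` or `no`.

Op 1: place BK@(5,4)
Op 2: place BK@(2,3)
Op 3: place BB@(5,3)
Op 4: remove (2,3)
Op 5: place WR@(4,4)
Op 6: place BN@(4,5)
Op 7: remove (5,4)
Per-piece attacks for W:
  WR@(4,4): attacks (4,5) (4,3) (4,2) (4,1) (4,0) (5,4) (3,4) (2,4) (1,4) (0,4) [ray(0,1) blocked at (4,5)]
W attacks (5,0): no

Answer: no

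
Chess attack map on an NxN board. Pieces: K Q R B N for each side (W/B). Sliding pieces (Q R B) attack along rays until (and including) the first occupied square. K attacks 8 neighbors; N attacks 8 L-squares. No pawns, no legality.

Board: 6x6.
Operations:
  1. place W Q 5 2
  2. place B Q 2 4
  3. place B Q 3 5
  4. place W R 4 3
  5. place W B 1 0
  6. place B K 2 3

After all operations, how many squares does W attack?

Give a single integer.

Answer: 20

Derivation:
Op 1: place WQ@(5,2)
Op 2: place BQ@(2,4)
Op 3: place BQ@(3,5)
Op 4: place WR@(4,3)
Op 5: place WB@(1,0)
Op 6: place BK@(2,3)
Per-piece attacks for W:
  WB@(1,0): attacks (2,1) (3,2) (4,3) (0,1) [ray(1,1) blocked at (4,3)]
  WR@(4,3): attacks (4,4) (4,5) (4,2) (4,1) (4,0) (5,3) (3,3) (2,3) [ray(-1,0) blocked at (2,3)]
  WQ@(5,2): attacks (5,3) (5,4) (5,5) (5,1) (5,0) (4,2) (3,2) (2,2) (1,2) (0,2) (4,3) (4,1) (3,0) [ray(-1,1) blocked at (4,3)]
Union (20 distinct): (0,1) (0,2) (1,2) (2,1) (2,2) (2,3) (3,0) (3,2) (3,3) (4,0) (4,1) (4,2) (4,3) (4,4) (4,5) (5,0) (5,1) (5,3) (5,4) (5,5)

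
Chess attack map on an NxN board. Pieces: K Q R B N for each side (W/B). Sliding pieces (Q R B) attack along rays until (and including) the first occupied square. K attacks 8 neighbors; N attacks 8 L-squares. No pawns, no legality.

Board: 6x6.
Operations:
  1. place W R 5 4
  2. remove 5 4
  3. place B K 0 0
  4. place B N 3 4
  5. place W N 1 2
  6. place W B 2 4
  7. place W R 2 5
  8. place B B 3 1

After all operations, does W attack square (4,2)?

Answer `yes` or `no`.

Answer: yes

Derivation:
Op 1: place WR@(5,4)
Op 2: remove (5,4)
Op 3: place BK@(0,0)
Op 4: place BN@(3,4)
Op 5: place WN@(1,2)
Op 6: place WB@(2,4)
Op 7: place WR@(2,5)
Op 8: place BB@(3,1)
Per-piece attacks for W:
  WN@(1,2): attacks (2,4) (3,3) (0,4) (2,0) (3,1) (0,0)
  WB@(2,4): attacks (3,5) (3,3) (4,2) (5,1) (1,5) (1,3) (0,2)
  WR@(2,5): attacks (2,4) (3,5) (4,5) (5,5) (1,5) (0,5) [ray(0,-1) blocked at (2,4)]
W attacks (4,2): yes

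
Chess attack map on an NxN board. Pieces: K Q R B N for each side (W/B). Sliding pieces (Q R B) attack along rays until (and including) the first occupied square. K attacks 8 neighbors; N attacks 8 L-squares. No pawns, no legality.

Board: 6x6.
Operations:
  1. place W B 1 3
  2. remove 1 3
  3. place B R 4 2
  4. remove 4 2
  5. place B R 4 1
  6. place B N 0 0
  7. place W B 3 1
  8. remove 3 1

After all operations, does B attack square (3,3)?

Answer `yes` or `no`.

Op 1: place WB@(1,3)
Op 2: remove (1,3)
Op 3: place BR@(4,2)
Op 4: remove (4,2)
Op 5: place BR@(4,1)
Op 6: place BN@(0,0)
Op 7: place WB@(3,1)
Op 8: remove (3,1)
Per-piece attacks for B:
  BN@(0,0): attacks (1,2) (2,1)
  BR@(4,1): attacks (4,2) (4,3) (4,4) (4,5) (4,0) (5,1) (3,1) (2,1) (1,1) (0,1)
B attacks (3,3): no

Answer: no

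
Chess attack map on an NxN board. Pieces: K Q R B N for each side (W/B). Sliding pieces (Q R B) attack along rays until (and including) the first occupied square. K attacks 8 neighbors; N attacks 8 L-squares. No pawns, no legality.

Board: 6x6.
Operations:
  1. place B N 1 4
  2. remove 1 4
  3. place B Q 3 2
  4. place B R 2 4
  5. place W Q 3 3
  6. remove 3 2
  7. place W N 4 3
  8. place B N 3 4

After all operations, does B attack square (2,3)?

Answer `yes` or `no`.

Op 1: place BN@(1,4)
Op 2: remove (1,4)
Op 3: place BQ@(3,2)
Op 4: place BR@(2,4)
Op 5: place WQ@(3,3)
Op 6: remove (3,2)
Op 7: place WN@(4,3)
Op 8: place BN@(3,4)
Per-piece attacks for B:
  BR@(2,4): attacks (2,5) (2,3) (2,2) (2,1) (2,0) (3,4) (1,4) (0,4) [ray(1,0) blocked at (3,4)]
  BN@(3,4): attacks (5,5) (1,5) (4,2) (5,3) (2,2) (1,3)
B attacks (2,3): yes

Answer: yes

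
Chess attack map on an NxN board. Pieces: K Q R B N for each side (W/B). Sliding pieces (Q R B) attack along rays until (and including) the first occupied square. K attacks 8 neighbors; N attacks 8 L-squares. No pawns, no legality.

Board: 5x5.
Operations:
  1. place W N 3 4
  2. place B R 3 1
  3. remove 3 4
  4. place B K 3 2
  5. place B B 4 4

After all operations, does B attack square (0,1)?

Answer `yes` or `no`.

Answer: yes

Derivation:
Op 1: place WN@(3,4)
Op 2: place BR@(3,1)
Op 3: remove (3,4)
Op 4: place BK@(3,2)
Op 5: place BB@(4,4)
Per-piece attacks for B:
  BR@(3,1): attacks (3,2) (3,0) (4,1) (2,1) (1,1) (0,1) [ray(0,1) blocked at (3,2)]
  BK@(3,2): attacks (3,3) (3,1) (4,2) (2,2) (4,3) (4,1) (2,3) (2,1)
  BB@(4,4): attacks (3,3) (2,2) (1,1) (0,0)
B attacks (0,1): yes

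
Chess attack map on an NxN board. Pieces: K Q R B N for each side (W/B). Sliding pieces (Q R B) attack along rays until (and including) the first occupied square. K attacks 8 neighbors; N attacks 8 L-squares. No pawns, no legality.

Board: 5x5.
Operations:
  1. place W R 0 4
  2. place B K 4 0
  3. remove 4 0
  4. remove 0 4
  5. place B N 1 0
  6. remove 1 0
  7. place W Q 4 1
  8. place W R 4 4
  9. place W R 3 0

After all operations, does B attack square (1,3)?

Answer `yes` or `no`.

Op 1: place WR@(0,4)
Op 2: place BK@(4,0)
Op 3: remove (4,0)
Op 4: remove (0,4)
Op 5: place BN@(1,0)
Op 6: remove (1,0)
Op 7: place WQ@(4,1)
Op 8: place WR@(4,4)
Op 9: place WR@(3,0)
Per-piece attacks for B:
B attacks (1,3): no

Answer: no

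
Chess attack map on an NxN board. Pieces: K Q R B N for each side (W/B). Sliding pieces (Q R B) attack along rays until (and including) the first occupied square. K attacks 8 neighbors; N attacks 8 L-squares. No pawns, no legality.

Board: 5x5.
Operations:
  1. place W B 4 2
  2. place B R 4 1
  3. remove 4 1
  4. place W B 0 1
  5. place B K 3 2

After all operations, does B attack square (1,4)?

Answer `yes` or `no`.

Answer: no

Derivation:
Op 1: place WB@(4,2)
Op 2: place BR@(4,1)
Op 3: remove (4,1)
Op 4: place WB@(0,1)
Op 5: place BK@(3,2)
Per-piece attacks for B:
  BK@(3,2): attacks (3,3) (3,1) (4,2) (2,2) (4,3) (4,1) (2,3) (2,1)
B attacks (1,4): no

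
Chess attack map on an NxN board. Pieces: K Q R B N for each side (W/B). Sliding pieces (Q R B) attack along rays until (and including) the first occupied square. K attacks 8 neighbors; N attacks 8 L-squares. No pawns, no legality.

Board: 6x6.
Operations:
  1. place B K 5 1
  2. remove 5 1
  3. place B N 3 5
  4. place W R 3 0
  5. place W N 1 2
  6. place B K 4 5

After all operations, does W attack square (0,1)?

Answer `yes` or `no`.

Op 1: place BK@(5,1)
Op 2: remove (5,1)
Op 3: place BN@(3,5)
Op 4: place WR@(3,0)
Op 5: place WN@(1,2)
Op 6: place BK@(4,5)
Per-piece attacks for W:
  WN@(1,2): attacks (2,4) (3,3) (0,4) (2,0) (3,1) (0,0)
  WR@(3,0): attacks (3,1) (3,2) (3,3) (3,4) (3,5) (4,0) (5,0) (2,0) (1,0) (0,0) [ray(0,1) blocked at (3,5)]
W attacks (0,1): no

Answer: no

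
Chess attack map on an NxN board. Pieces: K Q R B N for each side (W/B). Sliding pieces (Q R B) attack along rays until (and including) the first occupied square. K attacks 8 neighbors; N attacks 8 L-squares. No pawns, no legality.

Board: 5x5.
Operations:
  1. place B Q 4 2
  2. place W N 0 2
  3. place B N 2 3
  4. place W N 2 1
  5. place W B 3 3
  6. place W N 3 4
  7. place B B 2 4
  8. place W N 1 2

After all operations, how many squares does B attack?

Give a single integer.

Answer: 15

Derivation:
Op 1: place BQ@(4,2)
Op 2: place WN@(0,2)
Op 3: place BN@(2,3)
Op 4: place WN@(2,1)
Op 5: place WB@(3,3)
Op 6: place WN@(3,4)
Op 7: place BB@(2,4)
Op 8: place WN@(1,2)
Per-piece attacks for B:
  BN@(2,3): attacks (4,4) (0,4) (3,1) (4,2) (1,1) (0,2)
  BB@(2,4): attacks (3,3) (1,3) (0,2) [ray(1,-1) blocked at (3,3); ray(-1,-1) blocked at (0,2)]
  BQ@(4,2): attacks (4,3) (4,4) (4,1) (4,0) (3,2) (2,2) (1,2) (3,3) (3,1) (2,0) [ray(-1,0) blocked at (1,2); ray(-1,1) blocked at (3,3)]
Union (15 distinct): (0,2) (0,4) (1,1) (1,2) (1,3) (2,0) (2,2) (3,1) (3,2) (3,3) (4,0) (4,1) (4,2) (4,3) (4,4)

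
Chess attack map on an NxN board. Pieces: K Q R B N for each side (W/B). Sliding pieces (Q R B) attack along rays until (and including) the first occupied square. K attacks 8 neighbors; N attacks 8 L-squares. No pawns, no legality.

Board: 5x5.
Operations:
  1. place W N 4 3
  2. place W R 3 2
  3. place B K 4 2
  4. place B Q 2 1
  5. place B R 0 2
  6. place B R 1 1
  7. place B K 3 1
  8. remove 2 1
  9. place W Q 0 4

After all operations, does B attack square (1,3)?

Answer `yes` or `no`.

Answer: yes

Derivation:
Op 1: place WN@(4,3)
Op 2: place WR@(3,2)
Op 3: place BK@(4,2)
Op 4: place BQ@(2,1)
Op 5: place BR@(0,2)
Op 6: place BR@(1,1)
Op 7: place BK@(3,1)
Op 8: remove (2,1)
Op 9: place WQ@(0,4)
Per-piece attacks for B:
  BR@(0,2): attacks (0,3) (0,4) (0,1) (0,0) (1,2) (2,2) (3,2) [ray(0,1) blocked at (0,4); ray(1,0) blocked at (3,2)]
  BR@(1,1): attacks (1,2) (1,3) (1,4) (1,0) (2,1) (3,1) (0,1) [ray(1,0) blocked at (3,1)]
  BK@(3,1): attacks (3,2) (3,0) (4,1) (2,1) (4,2) (4,0) (2,2) (2,0)
  BK@(4,2): attacks (4,3) (4,1) (3,2) (3,3) (3,1)
B attacks (1,3): yes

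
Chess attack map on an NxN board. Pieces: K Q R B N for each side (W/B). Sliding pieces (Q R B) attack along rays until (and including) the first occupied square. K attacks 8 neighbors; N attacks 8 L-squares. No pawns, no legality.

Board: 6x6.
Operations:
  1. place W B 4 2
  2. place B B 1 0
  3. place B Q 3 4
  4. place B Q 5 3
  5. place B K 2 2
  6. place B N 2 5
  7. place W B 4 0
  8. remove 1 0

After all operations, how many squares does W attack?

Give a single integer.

Answer: 8

Derivation:
Op 1: place WB@(4,2)
Op 2: place BB@(1,0)
Op 3: place BQ@(3,4)
Op 4: place BQ@(5,3)
Op 5: place BK@(2,2)
Op 6: place BN@(2,5)
Op 7: place WB@(4,0)
Op 8: remove (1,0)
Per-piece attacks for W:
  WB@(4,0): attacks (5,1) (3,1) (2,2) [ray(-1,1) blocked at (2,2)]
  WB@(4,2): attacks (5,3) (5,1) (3,3) (2,4) (1,5) (3,1) (2,0) [ray(1,1) blocked at (5,3)]
Union (8 distinct): (1,5) (2,0) (2,2) (2,4) (3,1) (3,3) (5,1) (5,3)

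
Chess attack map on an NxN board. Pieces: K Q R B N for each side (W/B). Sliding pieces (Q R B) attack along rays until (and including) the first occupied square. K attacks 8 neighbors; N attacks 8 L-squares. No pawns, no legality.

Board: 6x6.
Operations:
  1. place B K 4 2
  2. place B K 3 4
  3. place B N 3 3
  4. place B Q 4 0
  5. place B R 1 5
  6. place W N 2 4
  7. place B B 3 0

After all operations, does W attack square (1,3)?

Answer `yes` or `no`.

Answer: no

Derivation:
Op 1: place BK@(4,2)
Op 2: place BK@(3,4)
Op 3: place BN@(3,3)
Op 4: place BQ@(4,0)
Op 5: place BR@(1,5)
Op 6: place WN@(2,4)
Op 7: place BB@(3,0)
Per-piece attacks for W:
  WN@(2,4): attacks (4,5) (0,5) (3,2) (4,3) (1,2) (0,3)
W attacks (1,3): no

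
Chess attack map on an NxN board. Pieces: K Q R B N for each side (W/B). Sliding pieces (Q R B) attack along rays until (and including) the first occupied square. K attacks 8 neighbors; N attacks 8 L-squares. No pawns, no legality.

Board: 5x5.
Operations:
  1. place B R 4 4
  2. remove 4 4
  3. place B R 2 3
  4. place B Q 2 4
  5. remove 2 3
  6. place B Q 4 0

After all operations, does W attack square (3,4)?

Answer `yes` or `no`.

Answer: no

Derivation:
Op 1: place BR@(4,4)
Op 2: remove (4,4)
Op 3: place BR@(2,3)
Op 4: place BQ@(2,4)
Op 5: remove (2,3)
Op 6: place BQ@(4,0)
Per-piece attacks for W:
W attacks (3,4): no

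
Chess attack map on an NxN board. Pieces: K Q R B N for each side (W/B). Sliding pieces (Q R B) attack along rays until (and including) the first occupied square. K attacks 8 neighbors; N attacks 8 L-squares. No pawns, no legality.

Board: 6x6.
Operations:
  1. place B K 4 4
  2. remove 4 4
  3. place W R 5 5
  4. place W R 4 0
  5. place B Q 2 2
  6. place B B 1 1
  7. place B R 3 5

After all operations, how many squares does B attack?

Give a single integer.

Answer: 25

Derivation:
Op 1: place BK@(4,4)
Op 2: remove (4,4)
Op 3: place WR@(5,5)
Op 4: place WR@(4,0)
Op 5: place BQ@(2,2)
Op 6: place BB@(1,1)
Op 7: place BR@(3,5)
Per-piece attacks for B:
  BB@(1,1): attacks (2,2) (2,0) (0,2) (0,0) [ray(1,1) blocked at (2,2)]
  BQ@(2,2): attacks (2,3) (2,4) (2,5) (2,1) (2,0) (3,2) (4,2) (5,2) (1,2) (0,2) (3,3) (4,4) (5,5) (3,1) (4,0) (1,3) (0,4) (1,1) [ray(1,1) blocked at (5,5); ray(1,-1) blocked at (4,0); ray(-1,-1) blocked at (1,1)]
  BR@(3,5): attacks (3,4) (3,3) (3,2) (3,1) (3,0) (4,5) (5,5) (2,5) (1,5) (0,5) [ray(1,0) blocked at (5,5)]
Union (25 distinct): (0,0) (0,2) (0,4) (0,5) (1,1) (1,2) (1,3) (1,5) (2,0) (2,1) (2,2) (2,3) (2,4) (2,5) (3,0) (3,1) (3,2) (3,3) (3,4) (4,0) (4,2) (4,4) (4,5) (5,2) (5,5)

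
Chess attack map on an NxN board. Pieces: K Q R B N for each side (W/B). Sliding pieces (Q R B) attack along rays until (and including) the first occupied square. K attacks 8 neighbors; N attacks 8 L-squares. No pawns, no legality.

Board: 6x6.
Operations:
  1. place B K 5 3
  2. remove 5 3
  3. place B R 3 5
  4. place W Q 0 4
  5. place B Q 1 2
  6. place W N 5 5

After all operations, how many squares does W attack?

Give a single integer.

Answer: 16

Derivation:
Op 1: place BK@(5,3)
Op 2: remove (5,3)
Op 3: place BR@(3,5)
Op 4: place WQ@(0,4)
Op 5: place BQ@(1,2)
Op 6: place WN@(5,5)
Per-piece attacks for W:
  WQ@(0,4): attacks (0,5) (0,3) (0,2) (0,1) (0,0) (1,4) (2,4) (3,4) (4,4) (5,4) (1,5) (1,3) (2,2) (3,1) (4,0)
  WN@(5,5): attacks (4,3) (3,4)
Union (16 distinct): (0,0) (0,1) (0,2) (0,3) (0,5) (1,3) (1,4) (1,5) (2,2) (2,4) (3,1) (3,4) (4,0) (4,3) (4,4) (5,4)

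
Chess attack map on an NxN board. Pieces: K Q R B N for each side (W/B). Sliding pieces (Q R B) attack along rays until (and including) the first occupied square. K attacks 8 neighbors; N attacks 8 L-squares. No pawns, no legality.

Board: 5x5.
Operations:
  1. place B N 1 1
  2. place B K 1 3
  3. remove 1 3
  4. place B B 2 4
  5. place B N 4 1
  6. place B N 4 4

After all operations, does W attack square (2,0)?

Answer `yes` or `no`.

Op 1: place BN@(1,1)
Op 2: place BK@(1,3)
Op 3: remove (1,3)
Op 4: place BB@(2,4)
Op 5: place BN@(4,1)
Op 6: place BN@(4,4)
Per-piece attacks for W:
W attacks (2,0): no

Answer: no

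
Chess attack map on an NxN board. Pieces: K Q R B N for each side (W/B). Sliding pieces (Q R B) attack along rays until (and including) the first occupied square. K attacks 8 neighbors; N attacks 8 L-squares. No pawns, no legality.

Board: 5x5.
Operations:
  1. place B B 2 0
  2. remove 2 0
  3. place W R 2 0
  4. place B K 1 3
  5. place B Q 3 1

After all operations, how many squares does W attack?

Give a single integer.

Answer: 8

Derivation:
Op 1: place BB@(2,0)
Op 2: remove (2,0)
Op 3: place WR@(2,0)
Op 4: place BK@(1,3)
Op 5: place BQ@(3,1)
Per-piece attacks for W:
  WR@(2,0): attacks (2,1) (2,2) (2,3) (2,4) (3,0) (4,0) (1,0) (0,0)
Union (8 distinct): (0,0) (1,0) (2,1) (2,2) (2,3) (2,4) (3,0) (4,0)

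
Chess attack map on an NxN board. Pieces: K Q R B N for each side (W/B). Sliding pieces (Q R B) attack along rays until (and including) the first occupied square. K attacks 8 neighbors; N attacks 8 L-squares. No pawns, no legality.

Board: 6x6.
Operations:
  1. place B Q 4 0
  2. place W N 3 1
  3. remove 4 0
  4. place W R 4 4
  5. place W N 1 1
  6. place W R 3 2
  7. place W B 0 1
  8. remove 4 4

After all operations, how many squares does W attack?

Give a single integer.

Answer: 17

Derivation:
Op 1: place BQ@(4,0)
Op 2: place WN@(3,1)
Op 3: remove (4,0)
Op 4: place WR@(4,4)
Op 5: place WN@(1,1)
Op 6: place WR@(3,2)
Op 7: place WB@(0,1)
Op 8: remove (4,4)
Per-piece attacks for W:
  WB@(0,1): attacks (1,2) (2,3) (3,4) (4,5) (1,0)
  WN@(1,1): attacks (2,3) (3,2) (0,3) (3,0)
  WN@(3,1): attacks (4,3) (5,2) (2,3) (1,2) (5,0) (1,0)
  WR@(3,2): attacks (3,3) (3,4) (3,5) (3,1) (4,2) (5,2) (2,2) (1,2) (0,2) [ray(0,-1) blocked at (3,1)]
Union (17 distinct): (0,2) (0,3) (1,0) (1,2) (2,2) (2,3) (3,0) (3,1) (3,2) (3,3) (3,4) (3,5) (4,2) (4,3) (4,5) (5,0) (5,2)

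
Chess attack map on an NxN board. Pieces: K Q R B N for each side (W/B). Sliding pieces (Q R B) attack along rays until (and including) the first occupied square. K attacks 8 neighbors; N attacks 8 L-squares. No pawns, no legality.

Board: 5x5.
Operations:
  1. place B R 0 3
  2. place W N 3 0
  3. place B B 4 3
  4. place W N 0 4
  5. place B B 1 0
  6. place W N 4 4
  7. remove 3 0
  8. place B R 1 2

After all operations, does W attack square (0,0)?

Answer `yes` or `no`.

Answer: no

Derivation:
Op 1: place BR@(0,3)
Op 2: place WN@(3,0)
Op 3: place BB@(4,3)
Op 4: place WN@(0,4)
Op 5: place BB@(1,0)
Op 6: place WN@(4,4)
Op 7: remove (3,0)
Op 8: place BR@(1,2)
Per-piece attacks for W:
  WN@(0,4): attacks (1,2) (2,3)
  WN@(4,4): attacks (3,2) (2,3)
W attacks (0,0): no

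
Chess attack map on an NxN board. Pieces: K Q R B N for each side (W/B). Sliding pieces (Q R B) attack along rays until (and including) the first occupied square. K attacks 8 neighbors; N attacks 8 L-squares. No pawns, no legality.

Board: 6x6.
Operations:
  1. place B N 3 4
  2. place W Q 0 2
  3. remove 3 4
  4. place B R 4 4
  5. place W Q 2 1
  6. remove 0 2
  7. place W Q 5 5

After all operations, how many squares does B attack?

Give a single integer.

Answer: 10

Derivation:
Op 1: place BN@(3,4)
Op 2: place WQ@(0,2)
Op 3: remove (3,4)
Op 4: place BR@(4,4)
Op 5: place WQ@(2,1)
Op 6: remove (0,2)
Op 7: place WQ@(5,5)
Per-piece attacks for B:
  BR@(4,4): attacks (4,5) (4,3) (4,2) (4,1) (4,0) (5,4) (3,4) (2,4) (1,4) (0,4)
Union (10 distinct): (0,4) (1,4) (2,4) (3,4) (4,0) (4,1) (4,2) (4,3) (4,5) (5,4)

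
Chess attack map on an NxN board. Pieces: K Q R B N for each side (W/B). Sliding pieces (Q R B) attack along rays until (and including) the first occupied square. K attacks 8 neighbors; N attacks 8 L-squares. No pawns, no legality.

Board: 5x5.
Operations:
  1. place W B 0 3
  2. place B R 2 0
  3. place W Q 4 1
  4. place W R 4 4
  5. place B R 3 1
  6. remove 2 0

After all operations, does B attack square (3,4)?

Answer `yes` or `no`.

Op 1: place WB@(0,3)
Op 2: place BR@(2,0)
Op 3: place WQ@(4,1)
Op 4: place WR@(4,4)
Op 5: place BR@(3,1)
Op 6: remove (2,0)
Per-piece attacks for B:
  BR@(3,1): attacks (3,2) (3,3) (3,4) (3,0) (4,1) (2,1) (1,1) (0,1) [ray(1,0) blocked at (4,1)]
B attacks (3,4): yes

Answer: yes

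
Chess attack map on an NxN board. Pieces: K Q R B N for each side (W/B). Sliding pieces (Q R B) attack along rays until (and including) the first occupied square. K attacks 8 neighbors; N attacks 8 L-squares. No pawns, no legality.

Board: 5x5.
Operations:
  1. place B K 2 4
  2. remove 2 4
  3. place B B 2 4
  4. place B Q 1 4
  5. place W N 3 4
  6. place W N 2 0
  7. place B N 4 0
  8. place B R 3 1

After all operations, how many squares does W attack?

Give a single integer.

Op 1: place BK@(2,4)
Op 2: remove (2,4)
Op 3: place BB@(2,4)
Op 4: place BQ@(1,4)
Op 5: place WN@(3,4)
Op 6: place WN@(2,0)
Op 7: place BN@(4,0)
Op 8: place BR@(3,1)
Per-piece attacks for W:
  WN@(2,0): attacks (3,2) (4,1) (1,2) (0,1)
  WN@(3,4): attacks (4,2) (2,2) (1,3)
Union (7 distinct): (0,1) (1,2) (1,3) (2,2) (3,2) (4,1) (4,2)

Answer: 7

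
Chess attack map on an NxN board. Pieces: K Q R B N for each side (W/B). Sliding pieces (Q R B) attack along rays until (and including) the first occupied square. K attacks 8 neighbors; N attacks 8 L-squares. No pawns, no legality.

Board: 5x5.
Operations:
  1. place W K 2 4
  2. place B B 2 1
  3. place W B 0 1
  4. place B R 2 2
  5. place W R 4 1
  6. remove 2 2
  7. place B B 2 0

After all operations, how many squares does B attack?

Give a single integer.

Op 1: place WK@(2,4)
Op 2: place BB@(2,1)
Op 3: place WB@(0,1)
Op 4: place BR@(2,2)
Op 5: place WR@(4,1)
Op 6: remove (2,2)
Op 7: place BB@(2,0)
Per-piece attacks for B:
  BB@(2,0): attacks (3,1) (4,2) (1,1) (0,2)
  BB@(2,1): attacks (3,2) (4,3) (3,0) (1,2) (0,3) (1,0)
Union (10 distinct): (0,2) (0,3) (1,0) (1,1) (1,2) (3,0) (3,1) (3,2) (4,2) (4,3)

Answer: 10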